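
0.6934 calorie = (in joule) 2.901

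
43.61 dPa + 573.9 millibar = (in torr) 430.5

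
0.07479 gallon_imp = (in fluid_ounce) 11.5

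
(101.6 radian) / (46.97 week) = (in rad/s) 3.577e-06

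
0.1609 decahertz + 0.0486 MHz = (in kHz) 48.6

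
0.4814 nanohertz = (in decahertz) 4.814e-11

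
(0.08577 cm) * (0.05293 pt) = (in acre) 3.957e-12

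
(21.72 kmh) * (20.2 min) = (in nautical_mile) 3.948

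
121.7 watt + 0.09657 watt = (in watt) 121.8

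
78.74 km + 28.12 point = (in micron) 7.874e+10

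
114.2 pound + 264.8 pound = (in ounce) 6064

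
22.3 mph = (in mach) 0.02928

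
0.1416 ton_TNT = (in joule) 5.925e+08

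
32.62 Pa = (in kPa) 0.03262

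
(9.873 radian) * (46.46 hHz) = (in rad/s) 4.587e+04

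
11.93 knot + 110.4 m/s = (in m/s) 116.5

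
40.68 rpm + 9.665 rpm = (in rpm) 50.34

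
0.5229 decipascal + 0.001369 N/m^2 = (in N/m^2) 0.05366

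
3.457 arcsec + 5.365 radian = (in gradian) 341.5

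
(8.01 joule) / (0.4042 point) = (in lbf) 1.263e+04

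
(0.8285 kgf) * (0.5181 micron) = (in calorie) 1.006e-06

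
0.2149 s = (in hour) 5.969e-05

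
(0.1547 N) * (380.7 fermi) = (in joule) 5.889e-14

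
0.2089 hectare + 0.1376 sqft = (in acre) 0.5162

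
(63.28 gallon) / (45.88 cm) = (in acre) 0.000129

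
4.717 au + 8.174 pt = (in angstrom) 7.057e+21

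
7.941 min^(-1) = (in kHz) 0.0001323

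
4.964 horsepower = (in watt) 3702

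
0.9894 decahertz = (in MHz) 9.894e-06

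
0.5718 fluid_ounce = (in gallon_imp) 0.00372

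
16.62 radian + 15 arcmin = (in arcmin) 5.715e+04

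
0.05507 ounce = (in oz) 0.05507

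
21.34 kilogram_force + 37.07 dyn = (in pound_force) 47.05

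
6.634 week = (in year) 0.1272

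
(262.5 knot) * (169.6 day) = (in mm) 1.979e+12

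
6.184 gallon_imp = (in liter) 28.11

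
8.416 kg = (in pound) 18.55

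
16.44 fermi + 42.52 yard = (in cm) 3888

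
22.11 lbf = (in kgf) 10.03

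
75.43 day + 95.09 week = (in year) 2.03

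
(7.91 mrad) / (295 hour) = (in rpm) 7.113e-08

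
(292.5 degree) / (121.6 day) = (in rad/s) 4.859e-07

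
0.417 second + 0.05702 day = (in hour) 1.369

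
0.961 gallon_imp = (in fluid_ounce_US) 147.7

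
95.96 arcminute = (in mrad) 27.91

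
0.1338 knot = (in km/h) 0.2478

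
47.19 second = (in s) 47.19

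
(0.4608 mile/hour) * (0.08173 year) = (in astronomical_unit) 3.549e-06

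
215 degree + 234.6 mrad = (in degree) 228.4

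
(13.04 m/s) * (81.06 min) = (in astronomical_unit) 4.239e-07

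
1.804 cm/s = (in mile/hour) 0.04035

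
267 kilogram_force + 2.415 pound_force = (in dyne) 2.629e+08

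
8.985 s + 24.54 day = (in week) 3.506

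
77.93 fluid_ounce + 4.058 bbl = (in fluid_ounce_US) 2.189e+04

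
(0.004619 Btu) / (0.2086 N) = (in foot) 76.65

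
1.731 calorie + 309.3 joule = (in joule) 316.5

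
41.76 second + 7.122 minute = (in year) 1.487e-05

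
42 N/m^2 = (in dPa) 420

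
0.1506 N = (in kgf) 0.01536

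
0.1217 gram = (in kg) 0.0001217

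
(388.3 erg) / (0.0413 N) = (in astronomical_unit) 6.285e-15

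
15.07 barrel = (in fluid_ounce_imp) 8.433e+04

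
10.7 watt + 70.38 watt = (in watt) 81.08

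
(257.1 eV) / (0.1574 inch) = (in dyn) 1.03e-09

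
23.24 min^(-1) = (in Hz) 0.3873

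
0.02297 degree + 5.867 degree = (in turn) 0.01636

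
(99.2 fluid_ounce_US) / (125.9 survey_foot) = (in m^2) 7.645e-05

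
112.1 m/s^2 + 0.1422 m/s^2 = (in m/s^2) 112.2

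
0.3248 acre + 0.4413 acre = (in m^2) 3100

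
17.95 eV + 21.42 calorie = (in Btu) 0.08494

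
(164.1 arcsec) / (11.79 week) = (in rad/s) 1.116e-10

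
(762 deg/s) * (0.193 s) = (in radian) 2.567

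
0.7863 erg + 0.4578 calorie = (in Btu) 0.001815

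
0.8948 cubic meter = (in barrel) 5.628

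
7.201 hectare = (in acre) 17.79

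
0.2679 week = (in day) 1.875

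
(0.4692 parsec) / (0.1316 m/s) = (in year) 3.489e+09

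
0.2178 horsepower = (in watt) 162.4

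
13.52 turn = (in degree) 4867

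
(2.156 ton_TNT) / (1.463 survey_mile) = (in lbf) 8.613e+05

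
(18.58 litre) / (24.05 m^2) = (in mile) 4.8e-07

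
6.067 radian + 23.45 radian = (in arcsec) 6.088e+06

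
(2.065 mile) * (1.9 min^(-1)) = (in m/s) 105.2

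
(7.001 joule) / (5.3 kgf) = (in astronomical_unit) 9.004e-13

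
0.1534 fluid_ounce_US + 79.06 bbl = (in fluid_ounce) 4.25e+05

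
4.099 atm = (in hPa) 4153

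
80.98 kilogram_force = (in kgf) 80.98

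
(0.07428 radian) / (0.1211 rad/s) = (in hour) 0.0001704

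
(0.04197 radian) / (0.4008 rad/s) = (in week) 1.731e-07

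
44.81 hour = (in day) 1.867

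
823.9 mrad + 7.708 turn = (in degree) 2822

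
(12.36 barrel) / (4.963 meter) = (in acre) 9.784e-05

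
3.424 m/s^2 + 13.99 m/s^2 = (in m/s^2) 17.41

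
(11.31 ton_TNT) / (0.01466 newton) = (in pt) 9.15e+15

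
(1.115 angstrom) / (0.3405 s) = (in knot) 6.365e-10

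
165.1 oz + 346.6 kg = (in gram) 3.513e+05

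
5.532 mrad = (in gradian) 0.3522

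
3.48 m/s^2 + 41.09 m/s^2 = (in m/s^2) 44.57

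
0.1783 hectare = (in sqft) 1.919e+04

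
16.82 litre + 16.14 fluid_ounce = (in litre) 17.3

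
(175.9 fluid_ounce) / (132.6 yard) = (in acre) 1.06e-08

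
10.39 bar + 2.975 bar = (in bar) 13.37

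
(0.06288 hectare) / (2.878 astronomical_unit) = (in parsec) 4.733e-26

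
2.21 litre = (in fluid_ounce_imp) 77.78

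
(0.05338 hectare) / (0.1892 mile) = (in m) 1.753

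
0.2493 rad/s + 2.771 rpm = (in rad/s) 0.5395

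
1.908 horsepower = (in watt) 1423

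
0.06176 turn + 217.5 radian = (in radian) 217.9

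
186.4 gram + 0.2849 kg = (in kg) 0.4713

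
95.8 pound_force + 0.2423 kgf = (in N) 428.5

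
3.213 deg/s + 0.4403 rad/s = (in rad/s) 0.4964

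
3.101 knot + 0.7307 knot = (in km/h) 7.096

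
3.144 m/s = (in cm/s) 314.4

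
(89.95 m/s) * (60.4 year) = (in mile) 1.065e+08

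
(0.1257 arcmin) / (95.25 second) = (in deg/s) 2.199e-05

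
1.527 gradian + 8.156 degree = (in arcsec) 3.431e+04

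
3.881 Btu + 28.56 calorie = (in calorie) 1007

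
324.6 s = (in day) 0.003757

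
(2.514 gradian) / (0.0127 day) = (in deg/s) 0.002062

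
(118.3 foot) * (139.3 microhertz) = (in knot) 0.009764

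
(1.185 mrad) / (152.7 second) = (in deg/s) 0.0004446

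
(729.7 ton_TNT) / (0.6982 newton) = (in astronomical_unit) 29.23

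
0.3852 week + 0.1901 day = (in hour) 69.28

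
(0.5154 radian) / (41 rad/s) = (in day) 1.455e-07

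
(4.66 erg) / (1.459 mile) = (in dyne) 1.985e-05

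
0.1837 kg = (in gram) 183.7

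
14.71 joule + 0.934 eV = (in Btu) 0.01394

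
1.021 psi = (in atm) 0.06947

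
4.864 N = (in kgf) 0.496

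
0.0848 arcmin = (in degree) 0.001413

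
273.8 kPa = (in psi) 39.71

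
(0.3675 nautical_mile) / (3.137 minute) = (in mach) 0.01062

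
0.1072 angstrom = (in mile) 6.661e-15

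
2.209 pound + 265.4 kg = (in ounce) 9397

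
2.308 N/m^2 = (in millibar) 0.02308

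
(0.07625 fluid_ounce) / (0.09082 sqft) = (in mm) 0.2673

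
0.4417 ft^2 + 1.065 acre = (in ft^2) 4.639e+04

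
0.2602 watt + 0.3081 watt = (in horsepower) 0.0007621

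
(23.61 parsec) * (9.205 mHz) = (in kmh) 2.414e+16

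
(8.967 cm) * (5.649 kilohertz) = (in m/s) 506.5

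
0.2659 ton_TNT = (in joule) 1.113e+09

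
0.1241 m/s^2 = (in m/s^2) 0.1241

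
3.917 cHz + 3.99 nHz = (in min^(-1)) 2.35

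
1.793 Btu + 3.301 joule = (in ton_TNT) 4.529e-07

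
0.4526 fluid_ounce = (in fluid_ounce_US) 0.4526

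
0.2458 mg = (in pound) 5.419e-07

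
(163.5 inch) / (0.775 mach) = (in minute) 0.0002623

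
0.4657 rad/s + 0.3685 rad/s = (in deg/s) 47.8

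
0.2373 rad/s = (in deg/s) 13.6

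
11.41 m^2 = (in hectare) 0.001141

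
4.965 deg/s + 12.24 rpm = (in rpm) 13.07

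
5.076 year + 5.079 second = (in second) 1.601e+08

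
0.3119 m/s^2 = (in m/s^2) 0.3119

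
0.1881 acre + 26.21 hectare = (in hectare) 26.29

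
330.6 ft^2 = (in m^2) 30.71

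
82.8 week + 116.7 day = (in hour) 1.671e+04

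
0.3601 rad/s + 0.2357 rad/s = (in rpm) 5.689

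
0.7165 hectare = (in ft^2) 7.712e+04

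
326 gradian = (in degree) 293.4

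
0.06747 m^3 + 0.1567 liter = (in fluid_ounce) 2287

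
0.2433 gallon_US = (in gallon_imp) 0.2026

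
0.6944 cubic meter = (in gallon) 183.4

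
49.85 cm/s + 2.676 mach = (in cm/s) 9.117e+04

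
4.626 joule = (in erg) 4.626e+07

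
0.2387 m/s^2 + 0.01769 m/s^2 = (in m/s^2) 0.2564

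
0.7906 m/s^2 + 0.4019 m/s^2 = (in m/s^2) 1.192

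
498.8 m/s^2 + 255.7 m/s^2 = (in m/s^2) 754.5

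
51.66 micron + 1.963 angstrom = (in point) 0.1464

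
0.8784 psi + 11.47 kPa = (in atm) 0.173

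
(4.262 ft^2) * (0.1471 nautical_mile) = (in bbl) 678.5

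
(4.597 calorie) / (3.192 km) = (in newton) 0.006026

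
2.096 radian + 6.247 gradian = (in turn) 0.3492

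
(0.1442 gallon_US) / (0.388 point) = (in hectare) 0.0003988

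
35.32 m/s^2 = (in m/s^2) 35.32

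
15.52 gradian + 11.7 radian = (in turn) 1.901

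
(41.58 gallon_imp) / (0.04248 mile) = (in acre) 6.832e-07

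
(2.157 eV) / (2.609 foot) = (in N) 4.346e-19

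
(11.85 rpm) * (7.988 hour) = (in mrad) 3.569e+07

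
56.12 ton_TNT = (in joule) 2.348e+11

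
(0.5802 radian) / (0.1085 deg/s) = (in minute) 5.106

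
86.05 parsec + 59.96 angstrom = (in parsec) 86.05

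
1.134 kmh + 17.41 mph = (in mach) 0.02378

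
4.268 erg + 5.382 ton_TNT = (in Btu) 2.134e+07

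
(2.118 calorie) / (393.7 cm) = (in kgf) 0.2295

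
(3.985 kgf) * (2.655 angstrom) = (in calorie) 2.48e-09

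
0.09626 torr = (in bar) 0.0001283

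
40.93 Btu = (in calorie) 1.032e+04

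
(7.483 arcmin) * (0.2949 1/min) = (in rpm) 0.0001022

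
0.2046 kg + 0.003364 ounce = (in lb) 0.4513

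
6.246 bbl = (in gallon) 262.3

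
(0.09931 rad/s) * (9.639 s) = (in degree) 54.85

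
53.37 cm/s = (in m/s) 0.5337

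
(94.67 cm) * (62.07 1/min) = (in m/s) 0.9794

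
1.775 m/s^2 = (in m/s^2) 1.775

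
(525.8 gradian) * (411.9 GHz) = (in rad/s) 3.402e+12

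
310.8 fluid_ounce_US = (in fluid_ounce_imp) 323.5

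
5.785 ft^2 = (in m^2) 0.5374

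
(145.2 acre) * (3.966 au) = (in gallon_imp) 7.669e+19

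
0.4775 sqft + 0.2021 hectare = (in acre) 0.4994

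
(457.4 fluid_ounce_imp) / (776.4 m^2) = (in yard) 1.831e-05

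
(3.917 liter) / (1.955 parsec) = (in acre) 1.604e-23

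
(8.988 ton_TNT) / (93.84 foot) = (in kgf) 1.341e+08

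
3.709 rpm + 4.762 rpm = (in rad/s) 0.8871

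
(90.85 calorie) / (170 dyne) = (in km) 223.6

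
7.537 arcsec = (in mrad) 0.03654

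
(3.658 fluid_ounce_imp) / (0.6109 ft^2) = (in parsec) 5.935e-20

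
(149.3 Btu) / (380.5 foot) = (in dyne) 1.358e+08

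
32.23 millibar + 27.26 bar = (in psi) 395.8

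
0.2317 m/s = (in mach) 0.0006805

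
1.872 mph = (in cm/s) 83.69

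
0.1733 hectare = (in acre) 0.4282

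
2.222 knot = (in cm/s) 114.3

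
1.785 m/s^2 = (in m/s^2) 1.785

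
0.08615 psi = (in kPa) 0.594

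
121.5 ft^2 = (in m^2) 11.29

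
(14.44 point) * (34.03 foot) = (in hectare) 5.284e-06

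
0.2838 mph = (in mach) 0.0003726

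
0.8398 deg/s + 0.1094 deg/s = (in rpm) 0.1582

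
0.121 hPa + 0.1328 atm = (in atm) 0.1329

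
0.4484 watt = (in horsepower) 0.0006013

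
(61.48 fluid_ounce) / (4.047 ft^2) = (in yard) 0.005289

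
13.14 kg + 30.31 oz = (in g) 1.4e+04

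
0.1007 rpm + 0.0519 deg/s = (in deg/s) 0.6561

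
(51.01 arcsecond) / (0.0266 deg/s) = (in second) 0.5327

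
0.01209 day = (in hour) 0.2902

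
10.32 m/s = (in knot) 20.06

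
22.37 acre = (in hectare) 9.053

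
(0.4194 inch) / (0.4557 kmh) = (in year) 2.669e-09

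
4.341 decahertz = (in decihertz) 434.1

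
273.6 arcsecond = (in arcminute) 4.56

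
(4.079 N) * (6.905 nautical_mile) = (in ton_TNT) 1.247e-05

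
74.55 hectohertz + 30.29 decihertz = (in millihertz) 7.458e+06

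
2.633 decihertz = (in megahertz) 2.633e-07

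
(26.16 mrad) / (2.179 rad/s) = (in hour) 3.335e-06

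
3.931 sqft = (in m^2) 0.3652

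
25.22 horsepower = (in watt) 1.881e+04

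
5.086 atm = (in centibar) 515.3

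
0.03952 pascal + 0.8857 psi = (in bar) 0.06107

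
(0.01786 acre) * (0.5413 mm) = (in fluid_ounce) 1323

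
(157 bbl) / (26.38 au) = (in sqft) 6.808e-11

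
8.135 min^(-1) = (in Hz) 0.1356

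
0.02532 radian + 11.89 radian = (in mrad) 1.192e+04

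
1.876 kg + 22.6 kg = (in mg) 2.448e+07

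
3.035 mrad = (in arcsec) 626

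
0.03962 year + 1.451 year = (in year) 1.491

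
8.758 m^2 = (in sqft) 94.27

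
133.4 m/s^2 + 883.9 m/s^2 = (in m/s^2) 1017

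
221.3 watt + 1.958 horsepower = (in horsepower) 2.255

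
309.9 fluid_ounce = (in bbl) 0.05765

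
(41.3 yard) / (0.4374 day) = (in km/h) 0.003597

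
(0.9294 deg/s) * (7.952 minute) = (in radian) 7.739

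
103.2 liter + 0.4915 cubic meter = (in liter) 594.7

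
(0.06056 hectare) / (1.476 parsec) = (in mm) 1.33e-11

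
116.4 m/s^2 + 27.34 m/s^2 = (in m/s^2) 143.7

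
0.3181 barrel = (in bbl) 0.3181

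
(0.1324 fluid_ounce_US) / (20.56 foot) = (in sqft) 6.725e-06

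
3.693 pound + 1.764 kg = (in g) 3439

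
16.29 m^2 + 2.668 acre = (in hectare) 1.081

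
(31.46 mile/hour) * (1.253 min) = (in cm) 1.057e+05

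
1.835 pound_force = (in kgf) 0.8323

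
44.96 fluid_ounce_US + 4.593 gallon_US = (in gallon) 4.944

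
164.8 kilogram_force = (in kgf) 164.8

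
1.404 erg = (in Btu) 1.331e-10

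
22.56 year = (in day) 8234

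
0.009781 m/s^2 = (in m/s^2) 0.009781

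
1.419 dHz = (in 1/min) 8.514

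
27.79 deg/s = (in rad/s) 0.485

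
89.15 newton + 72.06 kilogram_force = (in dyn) 7.958e+07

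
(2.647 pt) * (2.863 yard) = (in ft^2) 0.02631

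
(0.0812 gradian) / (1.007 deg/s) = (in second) 0.07257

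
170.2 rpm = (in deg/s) 1021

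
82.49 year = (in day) 3.011e+04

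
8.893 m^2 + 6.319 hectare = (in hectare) 6.32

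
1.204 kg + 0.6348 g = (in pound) 2.656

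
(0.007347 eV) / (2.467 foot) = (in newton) 1.565e-21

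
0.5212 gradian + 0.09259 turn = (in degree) 33.8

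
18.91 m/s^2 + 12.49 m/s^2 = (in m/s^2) 31.4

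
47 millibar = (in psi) 0.6817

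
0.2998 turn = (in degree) 107.9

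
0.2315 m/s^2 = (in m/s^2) 0.2315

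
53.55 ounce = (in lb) 3.347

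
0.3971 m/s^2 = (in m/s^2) 0.3971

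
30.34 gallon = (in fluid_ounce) 3884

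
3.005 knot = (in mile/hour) 3.458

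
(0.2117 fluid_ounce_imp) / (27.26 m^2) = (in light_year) 2.332e-23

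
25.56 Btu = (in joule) 2.697e+04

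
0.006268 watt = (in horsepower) 8.406e-06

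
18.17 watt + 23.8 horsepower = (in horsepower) 23.82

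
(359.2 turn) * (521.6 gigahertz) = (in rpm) 1.124e+16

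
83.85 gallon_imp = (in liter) 381.2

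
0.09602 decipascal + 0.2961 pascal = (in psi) 4.434e-05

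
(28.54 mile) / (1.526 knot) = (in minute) 975.1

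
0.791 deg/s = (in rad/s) 0.01381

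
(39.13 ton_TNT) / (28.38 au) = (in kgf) 0.003932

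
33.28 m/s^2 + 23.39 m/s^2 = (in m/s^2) 56.67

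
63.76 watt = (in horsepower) 0.0855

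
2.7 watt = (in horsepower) 0.003621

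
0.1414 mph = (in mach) 0.0001856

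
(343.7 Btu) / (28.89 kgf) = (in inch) 5.039e+04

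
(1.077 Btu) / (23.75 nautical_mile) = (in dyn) 2583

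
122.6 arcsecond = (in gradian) 0.03784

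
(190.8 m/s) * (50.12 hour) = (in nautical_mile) 1.859e+04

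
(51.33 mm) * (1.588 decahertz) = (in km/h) 2.934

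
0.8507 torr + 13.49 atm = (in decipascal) 1.367e+07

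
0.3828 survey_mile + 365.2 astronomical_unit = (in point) 1.549e+17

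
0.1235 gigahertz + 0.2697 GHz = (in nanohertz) 3.932e+17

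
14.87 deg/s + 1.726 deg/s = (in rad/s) 0.2897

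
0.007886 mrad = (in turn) 1.255e-06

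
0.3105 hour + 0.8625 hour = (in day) 0.04888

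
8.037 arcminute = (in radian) 0.002338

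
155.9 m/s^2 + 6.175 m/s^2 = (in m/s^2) 162.1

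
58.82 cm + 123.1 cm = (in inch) 71.62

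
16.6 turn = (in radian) 104.3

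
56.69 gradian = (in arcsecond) 1.837e+05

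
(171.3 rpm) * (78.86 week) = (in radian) 8.556e+08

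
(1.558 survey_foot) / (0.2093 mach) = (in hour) 1.851e-06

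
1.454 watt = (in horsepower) 0.00195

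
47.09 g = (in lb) 0.1038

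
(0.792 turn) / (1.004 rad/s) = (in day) 5.737e-05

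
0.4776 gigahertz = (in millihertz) 4.776e+11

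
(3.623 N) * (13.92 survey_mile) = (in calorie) 1.94e+04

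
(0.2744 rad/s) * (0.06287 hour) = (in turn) 9.884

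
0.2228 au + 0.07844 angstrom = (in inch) 1.312e+12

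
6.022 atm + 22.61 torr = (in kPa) 613.2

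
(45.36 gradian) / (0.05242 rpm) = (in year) 4.116e-06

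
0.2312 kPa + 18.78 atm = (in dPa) 1.903e+07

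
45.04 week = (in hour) 7567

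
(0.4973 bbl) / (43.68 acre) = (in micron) 0.4473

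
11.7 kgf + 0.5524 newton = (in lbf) 25.92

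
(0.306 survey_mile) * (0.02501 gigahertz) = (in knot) 2.394e+10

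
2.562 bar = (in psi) 37.16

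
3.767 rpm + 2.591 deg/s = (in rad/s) 0.4397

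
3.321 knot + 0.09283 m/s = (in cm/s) 180.1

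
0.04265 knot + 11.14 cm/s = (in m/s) 0.1333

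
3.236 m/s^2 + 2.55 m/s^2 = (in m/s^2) 5.786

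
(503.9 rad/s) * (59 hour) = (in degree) 6.132e+09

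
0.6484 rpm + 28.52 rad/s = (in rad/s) 28.59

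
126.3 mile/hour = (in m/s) 56.46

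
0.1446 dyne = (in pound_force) 3.251e-07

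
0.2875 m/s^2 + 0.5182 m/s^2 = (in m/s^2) 0.8057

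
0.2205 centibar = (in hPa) 2.205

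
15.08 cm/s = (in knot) 0.2931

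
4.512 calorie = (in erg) 1.888e+08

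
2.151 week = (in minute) 2.168e+04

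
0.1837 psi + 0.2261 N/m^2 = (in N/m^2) 1267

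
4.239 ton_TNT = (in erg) 1.774e+17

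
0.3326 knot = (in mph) 0.3827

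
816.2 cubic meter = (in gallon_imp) 1.795e+05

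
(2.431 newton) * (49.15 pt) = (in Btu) 3.995e-05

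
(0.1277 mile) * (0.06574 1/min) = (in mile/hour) 0.5037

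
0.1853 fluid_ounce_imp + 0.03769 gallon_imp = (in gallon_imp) 0.03885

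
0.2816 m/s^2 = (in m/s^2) 0.2816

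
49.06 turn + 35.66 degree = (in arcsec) 6.371e+07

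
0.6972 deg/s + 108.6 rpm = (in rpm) 108.7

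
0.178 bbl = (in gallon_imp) 6.225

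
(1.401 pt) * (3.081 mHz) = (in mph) 3.406e-06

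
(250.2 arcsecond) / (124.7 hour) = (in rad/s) 2.702e-09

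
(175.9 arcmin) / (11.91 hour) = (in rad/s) 1.193e-06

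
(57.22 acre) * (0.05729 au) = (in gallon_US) 5.243e+17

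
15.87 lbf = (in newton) 70.59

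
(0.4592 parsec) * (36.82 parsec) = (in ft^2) 1.733e+35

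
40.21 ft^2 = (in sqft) 40.21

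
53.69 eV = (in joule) 8.602e-18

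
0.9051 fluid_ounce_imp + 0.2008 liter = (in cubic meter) 0.0002265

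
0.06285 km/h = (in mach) 5.127e-05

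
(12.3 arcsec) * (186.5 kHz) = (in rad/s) 11.12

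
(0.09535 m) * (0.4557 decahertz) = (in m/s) 0.4345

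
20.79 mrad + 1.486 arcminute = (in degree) 1.216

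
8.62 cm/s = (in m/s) 0.0862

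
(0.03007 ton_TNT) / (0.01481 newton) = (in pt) 2.408e+13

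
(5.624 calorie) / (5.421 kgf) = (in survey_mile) 0.000275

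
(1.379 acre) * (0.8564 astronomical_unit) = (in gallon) 1.889e+17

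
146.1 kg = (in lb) 322.1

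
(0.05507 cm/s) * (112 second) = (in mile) 3.833e-05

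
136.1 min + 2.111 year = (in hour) 1.849e+04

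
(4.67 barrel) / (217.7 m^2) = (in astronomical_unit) 2.28e-14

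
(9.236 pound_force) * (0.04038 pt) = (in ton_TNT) 1.399e-13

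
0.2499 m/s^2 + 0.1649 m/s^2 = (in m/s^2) 0.4148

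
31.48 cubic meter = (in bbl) 198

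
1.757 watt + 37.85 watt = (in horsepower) 0.05311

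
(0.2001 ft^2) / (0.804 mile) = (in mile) 8.927e-09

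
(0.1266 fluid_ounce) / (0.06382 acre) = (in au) 9.69e-20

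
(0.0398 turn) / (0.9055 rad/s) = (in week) 4.566e-07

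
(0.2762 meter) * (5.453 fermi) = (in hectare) 1.506e-19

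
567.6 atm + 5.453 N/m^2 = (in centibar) 5.751e+04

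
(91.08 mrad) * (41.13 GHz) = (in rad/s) 3.746e+09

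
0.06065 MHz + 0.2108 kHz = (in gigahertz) 6.086e-05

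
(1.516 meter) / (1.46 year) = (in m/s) 3.293e-08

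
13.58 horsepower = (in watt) 1.013e+04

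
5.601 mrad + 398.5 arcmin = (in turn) 0.01934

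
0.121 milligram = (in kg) 1.21e-07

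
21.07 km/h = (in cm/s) 585.3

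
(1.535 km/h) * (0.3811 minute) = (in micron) 9.75e+06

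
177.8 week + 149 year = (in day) 5.563e+04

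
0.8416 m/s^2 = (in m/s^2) 0.8416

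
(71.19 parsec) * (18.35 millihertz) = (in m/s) 4.031e+16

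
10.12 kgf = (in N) 99.24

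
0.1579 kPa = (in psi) 0.0229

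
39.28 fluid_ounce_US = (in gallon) 0.3069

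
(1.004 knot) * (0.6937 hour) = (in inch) 5.078e+04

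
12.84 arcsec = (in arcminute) 0.214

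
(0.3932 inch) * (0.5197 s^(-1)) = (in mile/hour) 0.01161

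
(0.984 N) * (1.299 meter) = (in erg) 1.278e+07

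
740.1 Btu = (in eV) 4.874e+24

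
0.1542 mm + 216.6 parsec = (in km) 6.684e+15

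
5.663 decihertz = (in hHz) 0.005663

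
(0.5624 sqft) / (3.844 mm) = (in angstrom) 1.359e+11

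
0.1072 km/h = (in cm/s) 2.978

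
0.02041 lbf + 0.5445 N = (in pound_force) 0.1428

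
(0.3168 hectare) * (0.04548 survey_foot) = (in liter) 4.392e+04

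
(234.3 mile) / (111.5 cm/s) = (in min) 5636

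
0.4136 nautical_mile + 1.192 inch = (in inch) 3.016e+04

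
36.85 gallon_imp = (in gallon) 44.26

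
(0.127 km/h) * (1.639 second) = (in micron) 5.782e+04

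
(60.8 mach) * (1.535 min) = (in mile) 1185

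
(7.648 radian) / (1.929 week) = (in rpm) 6.26e-05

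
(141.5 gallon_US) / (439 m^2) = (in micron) 1220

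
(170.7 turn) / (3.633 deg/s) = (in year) 0.0005364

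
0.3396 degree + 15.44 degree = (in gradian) 17.53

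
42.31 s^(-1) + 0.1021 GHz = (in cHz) 1.021e+10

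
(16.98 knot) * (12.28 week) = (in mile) 4.031e+04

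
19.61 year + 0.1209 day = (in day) 7158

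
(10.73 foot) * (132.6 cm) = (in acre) 0.001072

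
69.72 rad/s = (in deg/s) 3995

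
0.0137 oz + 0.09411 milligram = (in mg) 388.5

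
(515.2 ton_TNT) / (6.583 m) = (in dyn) 3.274e+16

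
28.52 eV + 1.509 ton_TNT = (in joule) 6.314e+09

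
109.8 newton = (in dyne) 1.098e+07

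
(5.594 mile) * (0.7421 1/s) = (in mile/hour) 1.494e+04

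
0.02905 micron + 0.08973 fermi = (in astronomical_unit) 1.942e-19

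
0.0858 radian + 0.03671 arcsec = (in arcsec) 1.77e+04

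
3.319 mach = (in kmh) 4068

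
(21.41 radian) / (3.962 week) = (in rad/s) 8.935e-06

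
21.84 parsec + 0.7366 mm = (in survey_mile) 4.187e+14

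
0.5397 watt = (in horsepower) 0.0007237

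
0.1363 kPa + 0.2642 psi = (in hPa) 19.58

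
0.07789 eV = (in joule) 1.248e-20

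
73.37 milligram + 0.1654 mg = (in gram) 0.07354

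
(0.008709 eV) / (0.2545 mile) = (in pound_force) 7.659e-25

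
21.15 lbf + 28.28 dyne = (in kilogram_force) 9.594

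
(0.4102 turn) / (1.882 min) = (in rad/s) 0.02282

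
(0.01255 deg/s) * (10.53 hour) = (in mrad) 8303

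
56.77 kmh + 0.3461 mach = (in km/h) 481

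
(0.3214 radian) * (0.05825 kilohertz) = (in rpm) 178.8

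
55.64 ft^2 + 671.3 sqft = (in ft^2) 726.9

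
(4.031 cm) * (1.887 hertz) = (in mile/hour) 0.1702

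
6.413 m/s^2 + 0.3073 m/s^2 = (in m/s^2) 6.72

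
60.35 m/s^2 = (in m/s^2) 60.35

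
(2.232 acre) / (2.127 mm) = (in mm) 4.247e+09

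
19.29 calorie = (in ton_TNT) 1.929e-08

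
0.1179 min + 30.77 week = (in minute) 3.102e+05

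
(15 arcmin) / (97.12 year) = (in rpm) 1.36e-11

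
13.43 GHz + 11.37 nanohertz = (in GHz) 13.43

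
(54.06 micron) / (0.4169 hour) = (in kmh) 1.297e-07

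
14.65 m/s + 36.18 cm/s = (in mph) 33.58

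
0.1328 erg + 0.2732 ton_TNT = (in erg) 1.143e+16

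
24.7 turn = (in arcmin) 5.335e+05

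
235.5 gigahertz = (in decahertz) 2.355e+10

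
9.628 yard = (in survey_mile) 0.00547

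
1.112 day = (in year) 0.003047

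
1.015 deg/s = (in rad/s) 0.01772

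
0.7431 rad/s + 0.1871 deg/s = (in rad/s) 0.7464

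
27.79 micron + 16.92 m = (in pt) 4.796e+04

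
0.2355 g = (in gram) 0.2355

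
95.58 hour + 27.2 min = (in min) 5762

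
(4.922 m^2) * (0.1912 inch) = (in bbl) 0.1503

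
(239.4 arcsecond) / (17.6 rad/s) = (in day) 7.633e-10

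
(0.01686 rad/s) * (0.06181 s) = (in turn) 0.0001659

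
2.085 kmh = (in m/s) 0.5792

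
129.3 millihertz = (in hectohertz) 0.001293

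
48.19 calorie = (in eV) 1.258e+21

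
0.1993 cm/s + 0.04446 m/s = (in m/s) 0.04645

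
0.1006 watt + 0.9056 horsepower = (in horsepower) 0.9057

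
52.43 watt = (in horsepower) 0.07031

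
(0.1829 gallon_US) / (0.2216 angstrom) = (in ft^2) 3.363e+08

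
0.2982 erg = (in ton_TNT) 7.127e-18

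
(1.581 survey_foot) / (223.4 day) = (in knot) 4.853e-08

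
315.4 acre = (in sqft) 1.374e+07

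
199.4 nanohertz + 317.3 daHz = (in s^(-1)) 3173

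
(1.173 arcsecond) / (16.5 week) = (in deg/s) 3.265e-11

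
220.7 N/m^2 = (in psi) 0.03201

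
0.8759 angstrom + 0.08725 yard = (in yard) 0.08725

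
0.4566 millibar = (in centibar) 0.04566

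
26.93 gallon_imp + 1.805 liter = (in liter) 124.2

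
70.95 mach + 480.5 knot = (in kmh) 8.786e+04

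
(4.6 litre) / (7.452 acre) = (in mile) 9.478e-11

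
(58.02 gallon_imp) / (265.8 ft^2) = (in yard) 0.01168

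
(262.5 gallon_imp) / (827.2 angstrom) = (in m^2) 1.443e+07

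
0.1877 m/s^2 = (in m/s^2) 0.1877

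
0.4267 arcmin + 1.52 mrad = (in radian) 0.001644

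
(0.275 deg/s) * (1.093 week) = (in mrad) 3.173e+06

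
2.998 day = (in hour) 71.95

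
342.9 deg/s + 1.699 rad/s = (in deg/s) 440.2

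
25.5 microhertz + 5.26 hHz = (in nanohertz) 5.26e+11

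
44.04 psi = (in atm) 2.997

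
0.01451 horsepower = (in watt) 10.82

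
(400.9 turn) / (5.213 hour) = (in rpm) 1.282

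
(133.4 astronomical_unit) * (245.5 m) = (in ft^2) 5.274e+16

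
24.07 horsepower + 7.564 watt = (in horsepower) 24.08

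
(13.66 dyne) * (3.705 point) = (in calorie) 4.267e-08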